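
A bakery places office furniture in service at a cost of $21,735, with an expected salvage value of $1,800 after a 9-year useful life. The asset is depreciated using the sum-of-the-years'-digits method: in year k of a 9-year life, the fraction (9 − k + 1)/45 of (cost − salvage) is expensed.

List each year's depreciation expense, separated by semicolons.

Depreciable base = $21,735 − $1,800 = $19,935.
Sum of the years' digits = 9+8+7+6+5+4+3+2+1 = 45.
Year 1: $19,935 × 9/45 = $3,987. Book value $17,748.
Year 2: $19,935 × 8/45 = $3,544. Book value $14,204.
Year 3: $19,935 × 7/45 = $3,101. Book value $11,103.
Year 4: $19,935 × 6/45 = $2,658. Book value $8,445.
Year 5: $19,935 × 5/45 = $2,215. Book value $6,230.
Year 6: $19,935 × 4/45 = $1,772. Book value $4,458.
Year 7: $19,935 × 3/45 = $1,329. Book value $3,129.
Year 8: $19,935 × 2/45 = $886. Book value $2,243.
Year 9: $19,935 × 1/45 = $443. Book value $1,800.

$3,987; $3,544; $3,101; $2,658; $2,215; $1,772; $1,329; $886; $443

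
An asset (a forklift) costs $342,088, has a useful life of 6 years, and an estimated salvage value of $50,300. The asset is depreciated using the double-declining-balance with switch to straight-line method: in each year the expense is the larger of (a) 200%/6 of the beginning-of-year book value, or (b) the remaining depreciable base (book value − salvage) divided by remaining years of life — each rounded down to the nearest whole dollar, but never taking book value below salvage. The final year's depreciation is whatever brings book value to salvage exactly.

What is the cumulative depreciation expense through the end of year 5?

$291,788

Depreciable base = $342,088 − $50,300 = $291,788.
Year 1: DB = ⌊$342,088 × 200%/6⌋ = $114,029; SL = ⌊$291,788/6⌋ = $48,631 → take DB $114,029. Book value $228,059.
Year 2: DB = ⌊$228,059 × 200%/6⌋ = $76,019; SL = ⌊$177,759/5⌋ = $35,551 → take DB $76,019. Book value $152,040.
Year 3: DB = ⌊$152,040 × 200%/6⌋ = $50,680; SL = ⌊$101,740/4⌋ = $25,435 → take DB $50,680. Book value $101,360.
Year 4: DB = ⌊$101,360 × 200%/6⌋ = $33,786; SL = ⌊$51,060/3⌋ = $17,020 → take DB $33,786. Book value $67,574.
Year 5: DB = ⌊$67,574 × 200%/6⌋ = $22,524; SL = ⌊$17,274/2⌋ = $8,637 → take DB $22,524, capped at $17,274. Book value $50,300.
Accumulated through year 5 = $342,088 − $50,300 = $291,788.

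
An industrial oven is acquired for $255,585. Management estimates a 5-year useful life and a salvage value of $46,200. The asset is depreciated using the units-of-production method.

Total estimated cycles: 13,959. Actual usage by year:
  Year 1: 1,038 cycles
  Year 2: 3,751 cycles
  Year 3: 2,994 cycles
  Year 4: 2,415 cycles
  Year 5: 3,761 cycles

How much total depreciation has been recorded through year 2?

Depreciable base = $255,585 − $46,200 = $209,385.
Rate = $209,385 / 13,959 cycles = $15 per cycle.
Year 1: 1,038 × $15 = $15,570. Book value $240,015.
Year 2: 3,751 × $15 = $56,265. Book value $183,750.
Accumulated through year 2 = $255,585 − $183,750 = $71,835.

$71,835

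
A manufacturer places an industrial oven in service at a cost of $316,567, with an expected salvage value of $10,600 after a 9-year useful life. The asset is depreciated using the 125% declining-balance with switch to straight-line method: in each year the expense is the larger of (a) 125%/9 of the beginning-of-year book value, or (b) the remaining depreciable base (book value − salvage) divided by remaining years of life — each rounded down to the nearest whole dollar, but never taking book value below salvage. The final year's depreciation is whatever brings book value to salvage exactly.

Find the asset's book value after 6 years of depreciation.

$106,369

Depreciable base = $316,567 − $10,600 = $305,967.
Year 1: DB = ⌊$316,567 × 125%/9⌋ = $43,967; SL = ⌊$305,967/9⌋ = $33,996 → take DB $43,967. Book value $272,600.
Year 2: DB = ⌊$272,600 × 125%/9⌋ = $37,861; SL = ⌊$262,000/8⌋ = $32,750 → take DB $37,861. Book value $234,739.
Year 3: DB = ⌊$234,739 × 125%/9⌋ = $32,602; SL = ⌊$224,139/7⌋ = $32,019 → take DB $32,602. Book value $202,137.
Year 4: DB = ⌊$202,137 × 125%/9⌋ = $28,074; SL = ⌊$191,537/6⌋ = $31,922 → take SL $31,922. Book value $170,215.
Year 5: DB = ⌊$170,215 × 125%/9⌋ = $23,640; SL = ⌊$159,615/5⌋ = $31,923 → take SL $31,923. Book value $138,292.
Year 6: DB = ⌊$138,292 × 125%/9⌋ = $19,207; SL = ⌊$127,692/4⌋ = $31,923 → take SL $31,923. Book value $106,369.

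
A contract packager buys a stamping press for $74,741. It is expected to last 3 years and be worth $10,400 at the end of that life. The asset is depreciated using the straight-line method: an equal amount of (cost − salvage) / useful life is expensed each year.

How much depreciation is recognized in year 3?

Depreciable base = $74,741 − $10,400 = $64,341.
Annual expense = $64,341 / 3 = $21,447.

$21,447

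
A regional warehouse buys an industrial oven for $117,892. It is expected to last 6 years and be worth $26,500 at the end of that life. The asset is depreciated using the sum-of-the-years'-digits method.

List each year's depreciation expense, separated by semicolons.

Depreciable base = $117,892 − $26,500 = $91,392.
Sum of the years' digits = 6+5+4+3+2+1 = 21.
Year 1: $91,392 × 6/21 = $26,112. Book value $91,780.
Year 2: $91,392 × 5/21 = $21,760. Book value $70,020.
Year 3: $91,392 × 4/21 = $17,408. Book value $52,612.
Year 4: $91,392 × 3/21 = $13,056. Book value $39,556.
Year 5: $91,392 × 2/21 = $8,704. Book value $30,852.
Year 6: $91,392 × 1/21 = $4,352. Book value $26,500.

$26,112; $21,760; $17,408; $13,056; $8,704; $4,352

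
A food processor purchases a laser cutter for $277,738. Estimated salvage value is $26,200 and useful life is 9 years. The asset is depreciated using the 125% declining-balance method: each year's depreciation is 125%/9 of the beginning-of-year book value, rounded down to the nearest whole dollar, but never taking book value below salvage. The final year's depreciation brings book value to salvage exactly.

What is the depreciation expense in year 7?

Depreciable base = $277,738 − $26,200 = $251,538.
Year 1: ⌊$277,738 × 125%/9⌋ = $38,574. Book value $239,164.
Year 2: ⌊$239,164 × 125%/9⌋ = $33,217. Book value $205,947.
Year 3: ⌊$205,947 × 125%/9⌋ = $28,603. Book value $177,344.
Year 4: ⌊$177,344 × 125%/9⌋ = $24,631. Book value $152,713.
Year 5: ⌊$152,713 × 125%/9⌋ = $21,210. Book value $131,503.
Year 6: ⌊$131,503 × 125%/9⌋ = $18,264. Book value $113,239.
Year 7: ⌊$113,239 × 125%/9⌋ = $15,727. Book value $97,512.

$15,727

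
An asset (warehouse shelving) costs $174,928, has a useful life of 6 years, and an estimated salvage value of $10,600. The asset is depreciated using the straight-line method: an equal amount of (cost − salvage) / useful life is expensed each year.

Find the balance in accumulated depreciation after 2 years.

$54,776

Depreciable base = $174,928 − $10,600 = $164,328.
Annual expense = $164,328 / 6 = $27,388.
End of year 1: book value $147,540.
End of year 2: book value $120,152.
Accumulated through year 2 = $174,928 − $120,152 = $54,776.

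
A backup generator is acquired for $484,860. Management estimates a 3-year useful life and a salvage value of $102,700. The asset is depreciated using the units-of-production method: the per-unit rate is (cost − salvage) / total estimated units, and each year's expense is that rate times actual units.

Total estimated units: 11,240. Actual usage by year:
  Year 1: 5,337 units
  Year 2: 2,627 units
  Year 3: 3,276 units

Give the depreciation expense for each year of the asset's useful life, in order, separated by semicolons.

$181,458; $89,318; $111,384

Depreciable base = $484,860 − $102,700 = $382,160.
Rate = $382,160 / 11,240 units = $34 per unit.
Year 1: 5,337 × $34 = $181,458. Book value $303,402.
Year 2: 2,627 × $34 = $89,318. Book value $214,084.
Year 3: 3,276 × $34 = $111,384. Book value $102,700.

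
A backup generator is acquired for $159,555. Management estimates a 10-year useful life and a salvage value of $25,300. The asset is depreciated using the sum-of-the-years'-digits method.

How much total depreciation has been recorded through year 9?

Depreciable base = $159,555 − $25,300 = $134,255.
Sum of the years' digits = 10+9+8+7+6+5+4+3+2+1 = 55.
Year 1: $134,255 × 10/55 = $24,410. Book value $135,145.
Year 2: $134,255 × 9/55 = $21,969. Book value $113,176.
Year 3: $134,255 × 8/55 = $19,528. Book value $93,648.
Year 4: $134,255 × 7/55 = $17,087. Book value $76,561.
Year 5: $134,255 × 6/55 = $14,646. Book value $61,915.
Year 6: $134,255 × 5/55 = $12,205. Book value $49,710.
Year 7: $134,255 × 4/55 = $9,764. Book value $39,946.
Year 8: $134,255 × 3/55 = $7,323. Book value $32,623.
Year 9: $134,255 × 2/55 = $4,882. Book value $27,741.
Accumulated through year 9 = $159,555 − $27,741 = $131,814.

$131,814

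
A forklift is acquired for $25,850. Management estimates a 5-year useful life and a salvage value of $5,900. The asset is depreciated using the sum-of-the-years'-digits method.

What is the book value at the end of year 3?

$9,890

Depreciable base = $25,850 − $5,900 = $19,950.
Sum of the years' digits = 5+4+3+2+1 = 15.
Year 1: $19,950 × 5/15 = $6,650. Book value $19,200.
Year 2: $19,950 × 4/15 = $5,320. Book value $13,880.
Year 3: $19,950 × 3/15 = $3,990. Book value $9,890.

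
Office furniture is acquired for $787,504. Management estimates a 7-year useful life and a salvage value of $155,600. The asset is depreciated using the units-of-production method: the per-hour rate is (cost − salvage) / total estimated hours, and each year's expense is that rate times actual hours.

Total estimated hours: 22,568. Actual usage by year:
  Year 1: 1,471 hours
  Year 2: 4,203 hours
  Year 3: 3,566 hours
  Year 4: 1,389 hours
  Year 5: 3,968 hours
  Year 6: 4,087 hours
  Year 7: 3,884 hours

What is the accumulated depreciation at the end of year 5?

Depreciable base = $787,504 − $155,600 = $631,904.
Rate = $631,904 / 22,568 hours = $28 per hour.
Year 1: 1,471 × $28 = $41,188. Book value $746,316.
Year 2: 4,203 × $28 = $117,684. Book value $628,632.
Year 3: 3,566 × $28 = $99,848. Book value $528,784.
Year 4: 1,389 × $28 = $38,892. Book value $489,892.
Year 5: 3,968 × $28 = $111,104. Book value $378,788.
Accumulated through year 5 = $787,504 − $378,788 = $408,716.

$408,716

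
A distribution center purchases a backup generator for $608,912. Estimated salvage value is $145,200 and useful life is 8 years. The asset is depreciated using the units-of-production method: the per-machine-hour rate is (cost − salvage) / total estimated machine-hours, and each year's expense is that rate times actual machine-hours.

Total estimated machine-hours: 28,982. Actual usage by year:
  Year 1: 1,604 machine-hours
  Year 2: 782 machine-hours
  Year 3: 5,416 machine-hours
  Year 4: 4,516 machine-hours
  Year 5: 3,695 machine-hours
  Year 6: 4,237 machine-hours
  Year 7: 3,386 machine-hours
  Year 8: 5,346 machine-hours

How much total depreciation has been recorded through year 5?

Depreciable base = $608,912 − $145,200 = $463,712.
Rate = $463,712 / 28,982 machine-hours = $16 per machine-hour.
Year 1: 1,604 × $16 = $25,664. Book value $583,248.
Year 2: 782 × $16 = $12,512. Book value $570,736.
Year 3: 5,416 × $16 = $86,656. Book value $484,080.
Year 4: 4,516 × $16 = $72,256. Book value $411,824.
Year 5: 3,695 × $16 = $59,120. Book value $352,704.
Accumulated through year 5 = $608,912 − $352,704 = $256,208.

$256,208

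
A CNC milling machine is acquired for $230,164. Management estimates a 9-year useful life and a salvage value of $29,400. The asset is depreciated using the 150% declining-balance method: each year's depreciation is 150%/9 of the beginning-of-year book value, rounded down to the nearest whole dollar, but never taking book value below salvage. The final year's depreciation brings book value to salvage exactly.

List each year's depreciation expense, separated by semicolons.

$38,360; $31,967; $26,639; $22,199; $18,499; $15,416; $12,847; $10,706; $24,131

Depreciable base = $230,164 − $29,400 = $200,764.
Year 1: ⌊$230,164 × 150%/9⌋ = $38,360. Book value $191,804.
Year 2: ⌊$191,804 × 150%/9⌋ = $31,967. Book value $159,837.
Year 3: ⌊$159,837 × 150%/9⌋ = $26,639. Book value $133,198.
Year 4: ⌊$133,198 × 150%/9⌋ = $22,199. Book value $110,999.
Year 5: ⌊$110,999 × 150%/9⌋ = $18,499. Book value $92,500.
Year 6: ⌊$92,500 × 150%/9⌋ = $15,416. Book value $77,084.
Year 7: ⌊$77,084 × 150%/9⌋ = $12,847. Book value $64,237.
Year 8: ⌊$64,237 × 150%/9⌋ = $10,706. Book value $53,531.
Year 9 (final): $53,531 − $29,400 = $24,131. Book value $29,400.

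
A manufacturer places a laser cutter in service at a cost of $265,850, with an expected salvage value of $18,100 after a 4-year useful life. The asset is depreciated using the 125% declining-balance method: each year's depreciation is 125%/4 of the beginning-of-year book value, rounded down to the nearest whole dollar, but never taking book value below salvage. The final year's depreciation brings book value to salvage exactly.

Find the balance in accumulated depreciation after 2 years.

Depreciable base = $265,850 − $18,100 = $247,750.
Year 1: ⌊$265,850 × 125%/4⌋ = $83,078. Book value $182,772.
Year 2: ⌊$182,772 × 125%/4⌋ = $57,116. Book value $125,656.
Accumulated through year 2 = $265,850 − $125,656 = $140,194.

$140,194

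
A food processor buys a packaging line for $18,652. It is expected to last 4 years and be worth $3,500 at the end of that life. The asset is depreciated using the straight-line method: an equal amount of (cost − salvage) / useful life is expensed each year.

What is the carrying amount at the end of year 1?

$14,864

Depreciable base = $18,652 − $3,500 = $15,152.
Annual expense = $15,152 / 4 = $3,788.
End of year 1: book value $14,864.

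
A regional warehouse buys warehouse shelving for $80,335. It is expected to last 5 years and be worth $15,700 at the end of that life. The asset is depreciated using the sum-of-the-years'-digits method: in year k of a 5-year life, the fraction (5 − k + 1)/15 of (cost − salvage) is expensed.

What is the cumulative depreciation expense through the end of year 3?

Depreciable base = $80,335 − $15,700 = $64,635.
Sum of the years' digits = 5+4+3+2+1 = 15.
Year 1: $64,635 × 5/15 = $21,545. Book value $58,790.
Year 2: $64,635 × 4/15 = $17,236. Book value $41,554.
Year 3: $64,635 × 3/15 = $12,927. Book value $28,627.
Accumulated through year 3 = $80,335 − $28,627 = $51,708.

$51,708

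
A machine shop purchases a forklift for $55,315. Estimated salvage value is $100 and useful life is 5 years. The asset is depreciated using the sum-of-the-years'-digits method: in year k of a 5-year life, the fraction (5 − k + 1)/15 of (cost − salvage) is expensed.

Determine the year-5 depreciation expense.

$3,681

Depreciable base = $55,315 − $100 = $55,215.
Sum of the years' digits = 5+4+3+2+1 = 15.
Year 1: $55,215 × 5/15 = $18,405. Book value $36,910.
Year 2: $55,215 × 4/15 = $14,724. Book value $22,186.
Year 3: $55,215 × 3/15 = $11,043. Book value $11,143.
Year 4: $55,215 × 2/15 = $7,362. Book value $3,781.
Year 5: $55,215 × 1/15 = $3,681. Book value $100.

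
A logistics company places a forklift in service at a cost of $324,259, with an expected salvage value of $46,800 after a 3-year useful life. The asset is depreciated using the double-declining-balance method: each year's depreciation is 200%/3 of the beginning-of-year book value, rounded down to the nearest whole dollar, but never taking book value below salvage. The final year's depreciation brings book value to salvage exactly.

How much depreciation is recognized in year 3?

$0

Depreciable base = $324,259 − $46,800 = $277,459.
Year 1: ⌊$324,259 × 200%/3⌋ = $216,172. Book value $108,087.
Year 2: ⌊$108,087 × 200%/3⌋ = $72,058, capped at $61,287. Book value $46,800.
Year 3 (final): $46,800 − $46,800 = $0. Book value $46,800.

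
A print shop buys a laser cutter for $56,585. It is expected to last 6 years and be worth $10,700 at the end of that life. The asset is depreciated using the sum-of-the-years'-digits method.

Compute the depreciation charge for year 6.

Depreciable base = $56,585 − $10,700 = $45,885.
Sum of the years' digits = 6+5+4+3+2+1 = 21.
Year 1: $45,885 × 6/21 = $13,110. Book value $43,475.
Year 2: $45,885 × 5/21 = $10,925. Book value $32,550.
Year 3: $45,885 × 4/21 = $8,740. Book value $23,810.
Year 4: $45,885 × 3/21 = $6,555. Book value $17,255.
Year 5: $45,885 × 2/21 = $4,370. Book value $12,885.
Year 6: $45,885 × 1/21 = $2,185. Book value $10,700.

$2,185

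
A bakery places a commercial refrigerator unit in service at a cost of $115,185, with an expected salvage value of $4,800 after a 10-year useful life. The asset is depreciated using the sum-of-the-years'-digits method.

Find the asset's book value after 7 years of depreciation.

$16,842

Depreciable base = $115,185 − $4,800 = $110,385.
Sum of the years' digits = 10+9+8+7+6+5+4+3+2+1 = 55.
Year 1: $110,385 × 10/55 = $20,070. Book value $95,115.
Year 2: $110,385 × 9/55 = $18,063. Book value $77,052.
Year 3: $110,385 × 8/55 = $16,056. Book value $60,996.
Year 4: $110,385 × 7/55 = $14,049. Book value $46,947.
Year 5: $110,385 × 6/55 = $12,042. Book value $34,905.
Year 6: $110,385 × 5/55 = $10,035. Book value $24,870.
Year 7: $110,385 × 4/55 = $8,028. Book value $16,842.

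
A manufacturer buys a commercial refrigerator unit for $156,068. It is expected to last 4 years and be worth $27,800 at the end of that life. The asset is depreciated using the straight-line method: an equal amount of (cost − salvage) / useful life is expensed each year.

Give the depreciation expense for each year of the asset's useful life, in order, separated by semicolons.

$32,067; $32,067; $32,067; $32,067

Depreciable base = $156,068 − $27,800 = $128,268.
Annual expense = $128,268 / 4 = $32,067.
End of year 1: book value $124,001.
End of year 2: book value $91,934.
End of year 3: book value $59,867.
End of year 4: book value $27,800.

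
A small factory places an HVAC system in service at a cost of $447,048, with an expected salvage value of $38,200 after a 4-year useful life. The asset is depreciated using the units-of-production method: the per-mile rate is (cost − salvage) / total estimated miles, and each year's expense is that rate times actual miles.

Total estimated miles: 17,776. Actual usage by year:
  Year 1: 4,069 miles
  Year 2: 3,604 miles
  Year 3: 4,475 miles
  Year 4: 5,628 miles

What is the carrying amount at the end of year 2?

Depreciable base = $447,048 − $38,200 = $408,848.
Rate = $408,848 / 17,776 miles = $23 per mile.
Year 1: 4,069 × $23 = $93,587. Book value $353,461.
Year 2: 3,604 × $23 = $82,892. Book value $270,569.

$270,569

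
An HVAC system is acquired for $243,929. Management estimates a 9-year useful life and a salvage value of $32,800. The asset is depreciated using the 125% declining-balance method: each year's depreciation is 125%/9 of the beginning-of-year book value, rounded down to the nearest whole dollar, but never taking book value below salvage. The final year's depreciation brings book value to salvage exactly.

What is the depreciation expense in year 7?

Depreciable base = $243,929 − $32,800 = $211,129.
Year 1: ⌊$243,929 × 125%/9⌋ = $33,879. Book value $210,050.
Year 2: ⌊$210,050 × 125%/9⌋ = $29,173. Book value $180,877.
Year 3: ⌊$180,877 × 125%/9⌋ = $25,121. Book value $155,756.
Year 4: ⌊$155,756 × 125%/9⌋ = $21,632. Book value $134,124.
Year 5: ⌊$134,124 × 125%/9⌋ = $18,628. Book value $115,496.
Year 6: ⌊$115,496 × 125%/9⌋ = $16,041. Book value $99,455.
Year 7: ⌊$99,455 × 125%/9⌋ = $13,813. Book value $85,642.

$13,813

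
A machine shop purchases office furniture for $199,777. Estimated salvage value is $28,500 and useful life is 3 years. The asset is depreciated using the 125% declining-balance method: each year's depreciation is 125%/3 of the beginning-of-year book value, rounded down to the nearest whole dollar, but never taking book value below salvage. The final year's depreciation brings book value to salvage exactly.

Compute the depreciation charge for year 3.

$39,480

Depreciable base = $199,777 − $28,500 = $171,277.
Year 1: ⌊$199,777 × 125%/3⌋ = $83,240. Book value $116,537.
Year 2: ⌊$116,537 × 125%/3⌋ = $48,557. Book value $67,980.
Year 3 (final): $67,980 − $28,500 = $39,480. Book value $28,500.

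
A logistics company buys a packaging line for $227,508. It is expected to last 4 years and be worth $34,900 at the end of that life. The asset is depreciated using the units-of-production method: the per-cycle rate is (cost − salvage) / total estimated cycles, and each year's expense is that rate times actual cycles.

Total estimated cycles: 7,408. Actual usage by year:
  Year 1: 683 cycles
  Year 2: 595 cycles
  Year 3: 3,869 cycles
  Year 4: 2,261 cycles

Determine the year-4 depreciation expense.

Depreciable base = $227,508 − $34,900 = $192,608.
Rate = $192,608 / 7,408 cycles = $26 per cycle.
Year 1: 683 × $26 = $17,758. Book value $209,750.
Year 2: 595 × $26 = $15,470. Book value $194,280.
Year 3: 3,869 × $26 = $100,594. Book value $93,686.
Year 4: 2,261 × $26 = $58,786. Book value $34,900.

$58,786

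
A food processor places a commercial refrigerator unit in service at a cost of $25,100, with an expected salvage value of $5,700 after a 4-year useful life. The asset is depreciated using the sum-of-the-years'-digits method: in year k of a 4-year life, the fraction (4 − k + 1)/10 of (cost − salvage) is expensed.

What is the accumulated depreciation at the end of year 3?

Depreciable base = $25,100 − $5,700 = $19,400.
Sum of the years' digits = 4+3+2+1 = 10.
Year 1: $19,400 × 4/10 = $7,760. Book value $17,340.
Year 2: $19,400 × 3/10 = $5,820. Book value $11,520.
Year 3: $19,400 × 2/10 = $3,880. Book value $7,640.
Accumulated through year 3 = $25,100 − $7,640 = $17,460.

$17,460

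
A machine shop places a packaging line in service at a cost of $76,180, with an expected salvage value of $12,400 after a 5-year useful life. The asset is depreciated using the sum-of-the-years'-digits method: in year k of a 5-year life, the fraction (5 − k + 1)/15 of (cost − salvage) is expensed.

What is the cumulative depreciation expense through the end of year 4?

Depreciable base = $76,180 − $12,400 = $63,780.
Sum of the years' digits = 5+4+3+2+1 = 15.
Year 1: $63,780 × 5/15 = $21,260. Book value $54,920.
Year 2: $63,780 × 4/15 = $17,008. Book value $37,912.
Year 3: $63,780 × 3/15 = $12,756. Book value $25,156.
Year 4: $63,780 × 2/15 = $8,504. Book value $16,652.
Accumulated through year 4 = $76,180 − $16,652 = $59,528.

$59,528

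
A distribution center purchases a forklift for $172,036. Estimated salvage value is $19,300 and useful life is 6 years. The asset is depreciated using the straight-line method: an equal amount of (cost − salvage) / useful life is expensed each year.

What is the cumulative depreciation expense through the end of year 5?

Depreciable base = $172,036 − $19,300 = $152,736.
Annual expense = $152,736 / 6 = $25,456.
End of year 1: book value $146,580.
End of year 2: book value $121,124.
End of year 3: book value $95,668.
End of year 4: book value $70,212.
End of year 5: book value $44,756.
Accumulated through year 5 = $172,036 − $44,756 = $127,280.

$127,280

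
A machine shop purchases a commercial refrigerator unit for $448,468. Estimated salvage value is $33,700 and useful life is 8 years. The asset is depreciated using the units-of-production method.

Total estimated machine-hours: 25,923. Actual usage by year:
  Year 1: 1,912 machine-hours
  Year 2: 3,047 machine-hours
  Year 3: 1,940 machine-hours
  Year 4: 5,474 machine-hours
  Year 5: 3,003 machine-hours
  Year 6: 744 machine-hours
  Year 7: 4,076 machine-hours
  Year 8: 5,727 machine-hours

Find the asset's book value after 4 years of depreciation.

Depreciable base = $448,468 − $33,700 = $414,768.
Rate = $414,768 / 25,923 machine-hours = $16 per machine-hour.
Year 1: 1,912 × $16 = $30,592. Book value $417,876.
Year 2: 3,047 × $16 = $48,752. Book value $369,124.
Year 3: 1,940 × $16 = $31,040. Book value $338,084.
Year 4: 5,474 × $16 = $87,584. Book value $250,500.

$250,500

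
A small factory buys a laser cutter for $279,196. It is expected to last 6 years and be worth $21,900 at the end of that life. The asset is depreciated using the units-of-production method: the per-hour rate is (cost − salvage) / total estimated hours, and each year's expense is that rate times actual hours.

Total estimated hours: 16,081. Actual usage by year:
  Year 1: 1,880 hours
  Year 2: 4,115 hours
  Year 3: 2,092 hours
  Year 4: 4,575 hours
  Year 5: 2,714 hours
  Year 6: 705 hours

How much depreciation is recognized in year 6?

Depreciable base = $279,196 − $21,900 = $257,296.
Rate = $257,296 / 16,081 hours = $16 per hour.
Year 1: 1,880 × $16 = $30,080. Book value $249,116.
Year 2: 4,115 × $16 = $65,840. Book value $183,276.
Year 3: 2,092 × $16 = $33,472. Book value $149,804.
Year 4: 4,575 × $16 = $73,200. Book value $76,604.
Year 5: 2,714 × $16 = $43,424. Book value $33,180.
Year 6: 705 × $16 = $11,280. Book value $21,900.

$11,280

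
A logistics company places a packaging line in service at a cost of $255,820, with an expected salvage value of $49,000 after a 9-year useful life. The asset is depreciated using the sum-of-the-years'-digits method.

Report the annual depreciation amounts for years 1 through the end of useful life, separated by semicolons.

Depreciable base = $255,820 − $49,000 = $206,820.
Sum of the years' digits = 9+8+7+6+5+4+3+2+1 = 45.
Year 1: $206,820 × 9/45 = $41,364. Book value $214,456.
Year 2: $206,820 × 8/45 = $36,768. Book value $177,688.
Year 3: $206,820 × 7/45 = $32,172. Book value $145,516.
Year 4: $206,820 × 6/45 = $27,576. Book value $117,940.
Year 5: $206,820 × 5/45 = $22,980. Book value $94,960.
Year 6: $206,820 × 4/45 = $18,384. Book value $76,576.
Year 7: $206,820 × 3/45 = $13,788. Book value $62,788.
Year 8: $206,820 × 2/45 = $9,192. Book value $53,596.
Year 9: $206,820 × 1/45 = $4,596. Book value $49,000.

$41,364; $36,768; $32,172; $27,576; $22,980; $18,384; $13,788; $9,192; $4,596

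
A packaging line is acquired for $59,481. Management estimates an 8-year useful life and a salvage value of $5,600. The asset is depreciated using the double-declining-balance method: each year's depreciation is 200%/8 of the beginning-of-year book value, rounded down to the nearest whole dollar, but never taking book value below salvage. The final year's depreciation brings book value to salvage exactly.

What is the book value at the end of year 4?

$18,822

Depreciable base = $59,481 − $5,600 = $53,881.
Year 1: ⌊$59,481 × 200%/8⌋ = $14,870. Book value $44,611.
Year 2: ⌊$44,611 × 200%/8⌋ = $11,152. Book value $33,459.
Year 3: ⌊$33,459 × 200%/8⌋ = $8,364. Book value $25,095.
Year 4: ⌊$25,095 × 200%/8⌋ = $6,273. Book value $18,822.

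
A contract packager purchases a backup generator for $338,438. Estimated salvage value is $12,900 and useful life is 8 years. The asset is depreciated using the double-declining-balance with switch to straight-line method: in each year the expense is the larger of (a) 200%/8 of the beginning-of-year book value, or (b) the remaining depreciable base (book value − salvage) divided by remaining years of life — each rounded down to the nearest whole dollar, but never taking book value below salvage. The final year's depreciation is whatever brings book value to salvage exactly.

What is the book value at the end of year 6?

Depreciable base = $338,438 − $12,900 = $325,538.
Year 1: DB = ⌊$338,438 × 200%/8⌋ = $84,609; SL = ⌊$325,538/8⌋ = $40,692 → take DB $84,609. Book value $253,829.
Year 2: DB = ⌊$253,829 × 200%/8⌋ = $63,457; SL = ⌊$240,929/7⌋ = $34,418 → take DB $63,457. Book value $190,372.
Year 3: DB = ⌊$190,372 × 200%/8⌋ = $47,593; SL = ⌊$177,472/6⌋ = $29,578 → take DB $47,593. Book value $142,779.
Year 4: DB = ⌊$142,779 × 200%/8⌋ = $35,694; SL = ⌊$129,879/5⌋ = $25,975 → take DB $35,694. Book value $107,085.
Year 5: DB = ⌊$107,085 × 200%/8⌋ = $26,771; SL = ⌊$94,185/4⌋ = $23,546 → take DB $26,771. Book value $80,314.
Year 6: DB = ⌊$80,314 × 200%/8⌋ = $20,078; SL = ⌊$67,414/3⌋ = $22,471 → take SL $22,471. Book value $57,843.

$57,843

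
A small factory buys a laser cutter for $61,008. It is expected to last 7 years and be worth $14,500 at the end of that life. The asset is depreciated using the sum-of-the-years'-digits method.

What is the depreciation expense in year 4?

$6,644

Depreciable base = $61,008 − $14,500 = $46,508.
Sum of the years' digits = 7+6+5+4+3+2+1 = 28.
Year 1: $46,508 × 7/28 = $11,627. Book value $49,381.
Year 2: $46,508 × 6/28 = $9,966. Book value $39,415.
Year 3: $46,508 × 5/28 = $8,305. Book value $31,110.
Year 4: $46,508 × 4/28 = $6,644. Book value $24,466.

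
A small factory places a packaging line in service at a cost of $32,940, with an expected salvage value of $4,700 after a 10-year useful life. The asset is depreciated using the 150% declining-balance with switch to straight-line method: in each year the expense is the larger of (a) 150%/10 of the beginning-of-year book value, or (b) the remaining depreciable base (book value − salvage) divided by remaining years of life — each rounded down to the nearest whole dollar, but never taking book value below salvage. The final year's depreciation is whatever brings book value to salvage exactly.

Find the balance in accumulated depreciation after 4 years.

$15,744

Depreciable base = $32,940 − $4,700 = $28,240.
Year 1: DB = ⌊$32,940 × 150%/10⌋ = $4,941; SL = ⌊$28,240/10⌋ = $2,824 → take DB $4,941. Book value $27,999.
Year 2: DB = ⌊$27,999 × 150%/10⌋ = $4,199; SL = ⌊$23,299/9⌋ = $2,588 → take DB $4,199. Book value $23,800.
Year 3: DB = ⌊$23,800 × 150%/10⌋ = $3,570; SL = ⌊$19,100/8⌋ = $2,387 → take DB $3,570. Book value $20,230.
Year 4: DB = ⌊$20,230 × 150%/10⌋ = $3,034; SL = ⌊$15,530/7⌋ = $2,218 → take DB $3,034. Book value $17,196.
Accumulated through year 4 = $32,940 − $17,196 = $15,744.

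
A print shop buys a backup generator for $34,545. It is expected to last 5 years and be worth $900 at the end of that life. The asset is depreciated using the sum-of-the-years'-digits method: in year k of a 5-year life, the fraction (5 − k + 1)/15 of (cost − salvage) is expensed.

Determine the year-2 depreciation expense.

Depreciable base = $34,545 − $900 = $33,645.
Sum of the years' digits = 5+4+3+2+1 = 15.
Year 1: $33,645 × 5/15 = $11,215. Book value $23,330.
Year 2: $33,645 × 4/15 = $8,972. Book value $14,358.

$8,972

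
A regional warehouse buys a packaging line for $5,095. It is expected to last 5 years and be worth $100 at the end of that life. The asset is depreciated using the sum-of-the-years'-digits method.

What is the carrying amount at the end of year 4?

Depreciable base = $5,095 − $100 = $4,995.
Sum of the years' digits = 5+4+3+2+1 = 15.
Year 1: $4,995 × 5/15 = $1,665. Book value $3,430.
Year 2: $4,995 × 4/15 = $1,332. Book value $2,098.
Year 3: $4,995 × 3/15 = $999. Book value $1,099.
Year 4: $4,995 × 2/15 = $666. Book value $433.

$433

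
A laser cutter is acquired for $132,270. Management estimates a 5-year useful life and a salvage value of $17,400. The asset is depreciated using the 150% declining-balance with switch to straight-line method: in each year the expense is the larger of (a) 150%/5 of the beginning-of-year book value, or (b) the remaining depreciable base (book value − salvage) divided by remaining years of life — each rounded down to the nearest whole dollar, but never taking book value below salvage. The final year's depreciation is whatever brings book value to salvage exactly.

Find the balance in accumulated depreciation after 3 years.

Depreciable base = $132,270 − $17,400 = $114,870.
Year 1: DB = ⌊$132,270 × 150%/5⌋ = $39,681; SL = ⌊$114,870/5⌋ = $22,974 → take DB $39,681. Book value $92,589.
Year 2: DB = ⌊$92,589 × 150%/5⌋ = $27,776; SL = ⌊$75,189/4⌋ = $18,797 → take DB $27,776. Book value $64,813.
Year 3: DB = ⌊$64,813 × 150%/5⌋ = $19,443; SL = ⌊$47,413/3⌋ = $15,804 → take DB $19,443. Book value $45,370.
Accumulated through year 3 = $132,270 − $45,370 = $86,900.

$86,900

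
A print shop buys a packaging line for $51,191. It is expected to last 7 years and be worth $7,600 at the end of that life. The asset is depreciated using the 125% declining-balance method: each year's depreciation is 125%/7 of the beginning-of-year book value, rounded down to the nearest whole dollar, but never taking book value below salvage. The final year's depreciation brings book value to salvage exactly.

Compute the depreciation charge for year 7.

$8,128

Depreciable base = $51,191 − $7,600 = $43,591.
Year 1: ⌊$51,191 × 125%/7⌋ = $9,141. Book value $42,050.
Year 2: ⌊$42,050 × 125%/7⌋ = $7,508. Book value $34,542.
Year 3: ⌊$34,542 × 125%/7⌋ = $6,168. Book value $28,374.
Year 4: ⌊$28,374 × 125%/7⌋ = $5,066. Book value $23,308.
Year 5: ⌊$23,308 × 125%/7⌋ = $4,162. Book value $19,146.
Year 6: ⌊$19,146 × 125%/7⌋ = $3,418. Book value $15,728.
Year 7 (final): $15,728 − $7,600 = $8,128. Book value $7,600.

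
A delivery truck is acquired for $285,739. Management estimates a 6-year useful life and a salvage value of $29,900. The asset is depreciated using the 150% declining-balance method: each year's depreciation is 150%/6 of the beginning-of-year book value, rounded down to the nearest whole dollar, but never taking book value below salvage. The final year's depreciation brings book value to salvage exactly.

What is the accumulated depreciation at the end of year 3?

Depreciable base = $285,739 − $29,900 = $255,839.
Year 1: ⌊$285,739 × 150%/6⌋ = $71,434. Book value $214,305.
Year 2: ⌊$214,305 × 150%/6⌋ = $53,576. Book value $160,729.
Year 3: ⌊$160,729 × 150%/6⌋ = $40,182. Book value $120,547.
Accumulated through year 3 = $285,739 − $120,547 = $165,192.

$165,192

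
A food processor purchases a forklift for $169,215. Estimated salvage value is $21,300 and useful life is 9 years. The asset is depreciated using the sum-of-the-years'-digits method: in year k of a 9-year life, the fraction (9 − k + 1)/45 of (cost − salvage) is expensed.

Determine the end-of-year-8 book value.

Depreciable base = $169,215 − $21,300 = $147,915.
Sum of the years' digits = 9+8+7+6+5+4+3+2+1 = 45.
Year 1: $147,915 × 9/45 = $29,583. Book value $139,632.
Year 2: $147,915 × 8/45 = $26,296. Book value $113,336.
Year 3: $147,915 × 7/45 = $23,009. Book value $90,327.
Year 4: $147,915 × 6/45 = $19,722. Book value $70,605.
Year 5: $147,915 × 5/45 = $16,435. Book value $54,170.
Year 6: $147,915 × 4/45 = $13,148. Book value $41,022.
Year 7: $147,915 × 3/45 = $9,861. Book value $31,161.
Year 8: $147,915 × 2/45 = $6,574. Book value $24,587.

$24,587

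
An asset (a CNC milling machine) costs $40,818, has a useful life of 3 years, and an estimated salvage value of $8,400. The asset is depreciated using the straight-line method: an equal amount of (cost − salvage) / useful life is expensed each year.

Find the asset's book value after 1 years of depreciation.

$30,012

Depreciable base = $40,818 − $8,400 = $32,418.
Annual expense = $32,418 / 3 = $10,806.
End of year 1: book value $30,012.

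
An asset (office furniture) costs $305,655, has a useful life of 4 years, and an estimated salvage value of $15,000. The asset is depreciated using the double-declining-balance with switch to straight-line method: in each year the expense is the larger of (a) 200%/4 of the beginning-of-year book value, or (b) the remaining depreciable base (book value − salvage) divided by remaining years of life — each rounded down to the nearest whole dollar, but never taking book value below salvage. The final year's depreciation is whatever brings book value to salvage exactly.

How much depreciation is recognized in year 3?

Depreciable base = $305,655 − $15,000 = $290,655.
Year 1: DB = ⌊$305,655 × 200%/4⌋ = $152,827; SL = ⌊$290,655/4⌋ = $72,663 → take DB $152,827. Book value $152,828.
Year 2: DB = ⌊$152,828 × 200%/4⌋ = $76,414; SL = ⌊$137,828/3⌋ = $45,942 → take DB $76,414. Book value $76,414.
Year 3: DB = ⌊$76,414 × 200%/4⌋ = $38,207; SL = ⌊$61,414/2⌋ = $30,707 → take DB $38,207. Book value $38,207.

$38,207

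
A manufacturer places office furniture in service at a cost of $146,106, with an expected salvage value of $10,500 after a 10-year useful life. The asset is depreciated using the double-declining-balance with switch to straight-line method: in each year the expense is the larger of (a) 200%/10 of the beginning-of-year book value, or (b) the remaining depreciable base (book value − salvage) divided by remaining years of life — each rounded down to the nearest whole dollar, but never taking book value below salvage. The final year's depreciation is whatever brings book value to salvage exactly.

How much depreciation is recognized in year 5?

$11,969

Depreciable base = $146,106 − $10,500 = $135,606.
Year 1: DB = ⌊$146,106 × 200%/10⌋ = $29,221; SL = ⌊$135,606/10⌋ = $13,560 → take DB $29,221. Book value $116,885.
Year 2: DB = ⌊$116,885 × 200%/10⌋ = $23,377; SL = ⌊$106,385/9⌋ = $11,820 → take DB $23,377. Book value $93,508.
Year 3: DB = ⌊$93,508 × 200%/10⌋ = $18,701; SL = ⌊$83,008/8⌋ = $10,376 → take DB $18,701. Book value $74,807.
Year 4: DB = ⌊$74,807 × 200%/10⌋ = $14,961; SL = ⌊$64,307/7⌋ = $9,186 → take DB $14,961. Book value $59,846.
Year 5: DB = ⌊$59,846 × 200%/10⌋ = $11,969; SL = ⌊$49,346/6⌋ = $8,224 → take DB $11,969. Book value $47,877.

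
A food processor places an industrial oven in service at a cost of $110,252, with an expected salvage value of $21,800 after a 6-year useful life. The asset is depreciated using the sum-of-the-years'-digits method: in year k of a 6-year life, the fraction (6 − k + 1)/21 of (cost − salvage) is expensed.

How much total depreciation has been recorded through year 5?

$84,240

Depreciable base = $110,252 − $21,800 = $88,452.
Sum of the years' digits = 6+5+4+3+2+1 = 21.
Year 1: $88,452 × 6/21 = $25,272. Book value $84,980.
Year 2: $88,452 × 5/21 = $21,060. Book value $63,920.
Year 3: $88,452 × 4/21 = $16,848. Book value $47,072.
Year 4: $88,452 × 3/21 = $12,636. Book value $34,436.
Year 5: $88,452 × 2/21 = $8,424. Book value $26,012.
Accumulated through year 5 = $110,252 − $26,012 = $84,240.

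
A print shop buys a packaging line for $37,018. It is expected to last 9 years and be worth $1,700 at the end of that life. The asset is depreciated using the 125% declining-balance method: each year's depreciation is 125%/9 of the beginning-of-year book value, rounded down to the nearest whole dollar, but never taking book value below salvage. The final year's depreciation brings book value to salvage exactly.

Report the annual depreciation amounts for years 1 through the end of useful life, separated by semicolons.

$5,141; $4,427; $3,812; $3,283; $2,827; $2,434; $2,096; $1,805; $9,493

Depreciable base = $37,018 − $1,700 = $35,318.
Year 1: ⌊$37,018 × 125%/9⌋ = $5,141. Book value $31,877.
Year 2: ⌊$31,877 × 125%/9⌋ = $4,427. Book value $27,450.
Year 3: ⌊$27,450 × 125%/9⌋ = $3,812. Book value $23,638.
Year 4: ⌊$23,638 × 125%/9⌋ = $3,283. Book value $20,355.
Year 5: ⌊$20,355 × 125%/9⌋ = $2,827. Book value $17,528.
Year 6: ⌊$17,528 × 125%/9⌋ = $2,434. Book value $15,094.
Year 7: ⌊$15,094 × 125%/9⌋ = $2,096. Book value $12,998.
Year 8: ⌊$12,998 × 125%/9⌋ = $1,805. Book value $11,193.
Year 9 (final): $11,193 − $1,700 = $9,493. Book value $1,700.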